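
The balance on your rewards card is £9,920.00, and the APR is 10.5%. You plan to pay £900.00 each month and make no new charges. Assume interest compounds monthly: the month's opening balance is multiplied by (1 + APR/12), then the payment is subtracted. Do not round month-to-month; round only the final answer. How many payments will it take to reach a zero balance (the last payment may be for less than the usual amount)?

Monthly rate r = 10.5%/12 = 0.875% = 0.00875.
Recurrence: B ← B·(1+r) − £900.00.
Month 1: interest £86.80; balance after payment £9,106.80.
Month 2: interest £79.68; balance after payment £8,286.48.
Closed form: n = −ln(1 − rB₀/P)/ln(1+r) = −ln(0.90356)/ln(1.00875) ≈ 11.641, so the balance reaches zero during payment 12.

12 months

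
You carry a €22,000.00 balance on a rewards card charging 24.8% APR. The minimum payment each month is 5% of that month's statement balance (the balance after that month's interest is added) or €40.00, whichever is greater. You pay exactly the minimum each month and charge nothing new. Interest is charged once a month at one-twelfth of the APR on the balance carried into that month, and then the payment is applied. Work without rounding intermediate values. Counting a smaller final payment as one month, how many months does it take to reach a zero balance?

Monthly rate r = 24.8%/12 = 2.06667% = 0.0206667.
While 5% of the post-interest balance exceeds €40.00, each month B ← (B·(1+r))·(1 − 0.05), i.e. B shrinks by the factor (1+r)·0.95 = 0.96963.
This holds for months 1–109. Entering month 110 the balance is €763.21; 5% of the post-interest balance is now below €40.00, so the flat €40.00 minimum applies from here.
From month 110 a fixed €40.00 at rate r clears €763.21 in 25 more payments. Total: 109 + 25 = 134 months.

134 months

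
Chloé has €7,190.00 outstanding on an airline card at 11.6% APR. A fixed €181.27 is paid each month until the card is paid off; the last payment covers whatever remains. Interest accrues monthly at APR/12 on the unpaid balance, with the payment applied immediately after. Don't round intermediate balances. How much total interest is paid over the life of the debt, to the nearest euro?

€1,922

Monthly rate r = 11.6%/12 = 0.966667% = 0.00966667.
Payoff takes n = ⌈−ln(1 − rB₀/P)/ln(1+r)⌉ = ⌈50.266⌉ = 51 payments; the last is €48.45.
Total paid = 50·€181.27 + €48.45 = €9,111.95.
Total interest = total paid − principal = €9,111.95 − €7,190.00 = €1,921.95.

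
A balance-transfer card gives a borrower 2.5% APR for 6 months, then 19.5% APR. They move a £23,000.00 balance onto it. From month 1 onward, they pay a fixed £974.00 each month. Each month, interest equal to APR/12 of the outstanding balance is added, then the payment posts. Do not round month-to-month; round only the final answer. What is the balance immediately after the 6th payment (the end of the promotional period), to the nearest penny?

£17,414.48

Promo months 1–6 at r₀ = 2.5%/12 = 0.00208333; months 7+ at r₁ = 19.5%/12 = 0.01625.
After month 6: iterate B ← B·(1+r₀) − £974.00 for 6 months → £17,414.48.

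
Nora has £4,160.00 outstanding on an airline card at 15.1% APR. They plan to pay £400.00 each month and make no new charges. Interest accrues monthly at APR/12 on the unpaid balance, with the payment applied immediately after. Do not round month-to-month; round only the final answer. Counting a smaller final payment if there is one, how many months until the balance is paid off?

Monthly rate r = 15.1%/12 = 1.25833% = 0.0125833.
Recurrence: B ← B·(1+r) − £400.00.
Month 1: interest £52.35; balance after payment £3,812.35.
Month 2: interest £47.97; balance after payment £3,460.32.
Closed form: n = −ln(1 − rB₀/P)/ln(1+r) = −ln(0.86913)/ln(1.01258) ≈ 11.216, so the balance reaches zero during payment 12.

12 payments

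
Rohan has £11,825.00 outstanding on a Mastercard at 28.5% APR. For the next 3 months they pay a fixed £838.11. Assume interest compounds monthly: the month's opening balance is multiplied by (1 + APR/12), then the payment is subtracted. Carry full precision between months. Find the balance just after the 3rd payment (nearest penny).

£10,113.18

Monthly rate r = 28.5%/12 = 2.375% = 0.02375.
Each month: B ← B·(1+r) − £838.11.
Month 1: interest £280.84; balance after payment £11,267.73.
Month 2: interest £267.61; balance after payment £10,697.23.
Month 3: interest £254.06; balance after payment £10,113.18.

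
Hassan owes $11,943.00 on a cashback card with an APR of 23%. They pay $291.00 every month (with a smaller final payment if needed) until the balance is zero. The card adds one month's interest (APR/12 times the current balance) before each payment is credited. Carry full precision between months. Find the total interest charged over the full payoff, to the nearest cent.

$11,734.23

Monthly rate r = 23%/12 = 1.91667% = 0.0191667.
Payoff takes n = ⌈−ln(1 − rB₀/P)/ln(1+r)⌉ = ⌈81.363⌉ = 82 payments; the last is $106.23.
Total paid = 81·$291.00 + $106.23 = $23,677.23.
Total interest = total paid − principal = $23,677.23 − $11,943.00 = $11,734.23.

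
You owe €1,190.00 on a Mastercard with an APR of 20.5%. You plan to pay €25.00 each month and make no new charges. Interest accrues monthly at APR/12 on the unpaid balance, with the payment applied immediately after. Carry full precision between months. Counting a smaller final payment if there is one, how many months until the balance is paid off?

100 months

Monthly rate r = 20.5%/12 = 1.70833% = 0.0170833.
Recurrence: B ← B·(1+r) − €25.00.
Month 1: interest €20.33; balance after payment €1,185.33.
Month 2: interest €20.25; balance after payment €1,180.58.
Closed form: n = −ln(1 − rB₀/P)/ln(1+r) = −ln(0.18683)/ln(1.01708) ≈ 99.034, so the balance reaches zero during payment 100.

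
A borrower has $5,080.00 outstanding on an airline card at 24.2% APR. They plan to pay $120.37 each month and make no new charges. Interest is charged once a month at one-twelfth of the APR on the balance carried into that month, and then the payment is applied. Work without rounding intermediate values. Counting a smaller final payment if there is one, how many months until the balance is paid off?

96 months

Monthly rate r = 24.2%/12 = 2.01667% = 0.0201667.
Recurrence: B ← B·(1+r) − $120.37.
Month 1: interest $102.45; balance after payment $5,062.08.
Month 2: interest $102.09; balance after payment $5,043.79.
Closed form: n = −ln(1 − rB₀/P)/ln(1+r) = −ln(0.1489)/ln(1.02017) ≈ 95.385, so the balance reaches zero during payment 96.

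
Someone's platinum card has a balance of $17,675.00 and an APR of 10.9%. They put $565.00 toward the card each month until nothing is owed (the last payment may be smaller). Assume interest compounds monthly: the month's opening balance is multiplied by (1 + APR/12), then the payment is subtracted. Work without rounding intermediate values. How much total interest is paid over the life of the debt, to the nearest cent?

$3,212.97

Monthly rate r = 10.9%/12 = 0.908333% = 0.00908333.
Payoff takes n = ⌈−ln(1 − rB₀/P)/ln(1+r)⌉ = ⌈36.970⌉ = 37 payments; the last is $547.97.
Total paid = 36·$565.00 + $547.97 = $20,887.97.
Total interest = total paid − principal = $20,887.97 − $17,675.00 = $3,212.97.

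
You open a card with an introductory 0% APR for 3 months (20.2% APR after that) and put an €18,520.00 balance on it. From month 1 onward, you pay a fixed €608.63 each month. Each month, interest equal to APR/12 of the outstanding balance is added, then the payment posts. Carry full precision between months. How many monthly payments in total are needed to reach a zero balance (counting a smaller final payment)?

41 months

Promo months 1–3 at r₀ = 0%/12 = 0; months 4+ at r₁ = 20.2%/12 = 0.0168333.
After month 3 (no interest yet): B = €18,520.00 − 3·€608.63 = €16,694.11.
Then at r₁ with €608.63/mo: n₂ = −ln(1 − r₁·B/P)/ln(1+r₁) ≈ 37.10 → 38 more payments.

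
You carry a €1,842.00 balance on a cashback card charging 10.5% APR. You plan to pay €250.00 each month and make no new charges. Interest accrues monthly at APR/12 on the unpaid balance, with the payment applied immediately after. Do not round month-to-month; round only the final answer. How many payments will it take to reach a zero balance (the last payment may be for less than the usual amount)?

8 payments

Monthly rate r = 10.5%/12 = 0.875% = 0.00875.
Recurrence: B ← B·(1+r) − €250.00.
Month 1: interest €16.12; balance after payment €1,608.12.
Month 2: interest €14.07; balance after payment €1,372.19.
Closed form: n = −ln(1 − rB₀/P)/ln(1+r) = −ln(0.93553)/ln(1.00875) ≈ 7.650, so the balance reaches zero during payment 8.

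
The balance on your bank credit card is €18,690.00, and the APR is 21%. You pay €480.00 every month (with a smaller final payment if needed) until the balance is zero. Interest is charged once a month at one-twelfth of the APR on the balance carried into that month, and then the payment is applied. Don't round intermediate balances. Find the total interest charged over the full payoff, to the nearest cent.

€12,957.84

Monthly rate r = 21%/12 = 1.75% = 0.0175.
Payoff takes n = ⌈−ln(1 − rB₀/P)/ln(1+r)⌉ = ⌈65.932⌉ = 66 payments; the last is €447.84.
Total paid = 65·€480.00 + €447.84 = €31,647.84.
Total interest = total paid − principal = €31,647.84 − €18,690.00 = €12,957.84.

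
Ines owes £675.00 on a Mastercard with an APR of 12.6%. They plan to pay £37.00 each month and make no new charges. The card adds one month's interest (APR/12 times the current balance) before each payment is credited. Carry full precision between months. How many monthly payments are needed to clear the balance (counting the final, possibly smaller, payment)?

Monthly rate r = 12.6%/12 = 1.05% = 0.0105.
Recurrence: B ← B·(1+r) − £37.00.
Month 1: interest £7.09; balance after payment £645.09.
Month 2: interest £6.77; balance after payment £614.86.
Closed form: n = −ln(1 − rB₀/P)/ln(1+r) = −ln(0.80845)/ln(1.0105) ≈ 20.358, so the balance reaches zero during payment 21.

21 payments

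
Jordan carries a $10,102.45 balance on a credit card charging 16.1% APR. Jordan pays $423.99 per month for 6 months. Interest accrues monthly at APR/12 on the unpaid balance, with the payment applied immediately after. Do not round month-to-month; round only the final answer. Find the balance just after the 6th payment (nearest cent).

Monthly rate r = 16.1%/12 = 1.34167% = 0.0134167.
Each month: B ← B·(1+r) − $423.99.
Month 1: interest $135.54; balance after payment $9,814.00.
Month 2: interest $131.67; balance after payment $9,521.68.
Month 3: interest $127.75; balance after payment $9,225.44.
Month 4: interest $123.77; balance after payment $8,925.23.
Month 5: interest $119.75; balance after payment $8,620.98.
Month 6: interest $115.66; balance after payment $8,312.66.

$8,312.66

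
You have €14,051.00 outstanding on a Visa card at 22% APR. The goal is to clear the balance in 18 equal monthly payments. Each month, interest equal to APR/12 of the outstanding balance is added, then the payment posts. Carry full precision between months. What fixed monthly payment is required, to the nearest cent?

Monthly rate r = 22%/12 = 1.83333% = 0.0183333.
Level-payment amortization: P = B₀·r / (1 − (1+r)^(−n)) = 14051.00·0.0183333 / (1 − 1.01833^(−18)).
Denominator 1 − (1+r)^(−18) = 0.278924529.
P = 257.602 / 0.278924529 ≈ 923.55.

€923.55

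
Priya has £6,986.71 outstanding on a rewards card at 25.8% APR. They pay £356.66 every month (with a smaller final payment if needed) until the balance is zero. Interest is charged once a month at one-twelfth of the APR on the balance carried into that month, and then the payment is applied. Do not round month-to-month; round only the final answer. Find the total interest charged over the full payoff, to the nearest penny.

Monthly rate r = 25.8%/12 = 2.15% = 0.0215.
Payoff takes n = ⌈−ln(1 − rB₀/P)/ln(1+r)⌉ = ⌈25.702⌉ = 26 payments; the last is £251.32.
Total paid = 25·£356.66 + £251.32 = £9,167.82.
Total interest = total paid − principal = £9,167.82 − £6,986.71 = £2,181.11.

£2,181.11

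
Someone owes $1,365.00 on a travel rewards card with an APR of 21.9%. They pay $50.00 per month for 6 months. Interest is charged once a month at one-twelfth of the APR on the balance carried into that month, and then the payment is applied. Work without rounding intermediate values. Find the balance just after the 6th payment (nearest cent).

Monthly rate r = 21.9%/12 = 1.825% = 0.01825.
Each month: B ← B·(1+r) − $50.00.
Month 1: interest $24.91; balance after payment $1,339.91.
Month 2: interest $24.45; balance after payment $1,314.36.
Month 3: interest $23.99; balance after payment $1,288.35.
Month 4: interest $23.51; balance after payment $1,261.86.
Month 5: interest $23.03; balance after payment $1,234.89.
Month 6: interest $22.54; balance after payment $1,207.43.

$1,207.43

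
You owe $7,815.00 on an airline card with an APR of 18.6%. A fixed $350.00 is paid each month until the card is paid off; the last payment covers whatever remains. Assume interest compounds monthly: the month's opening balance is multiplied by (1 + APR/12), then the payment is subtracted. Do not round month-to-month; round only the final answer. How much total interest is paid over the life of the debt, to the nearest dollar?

$1,852

Monthly rate r = 18.6%/12 = 1.55% = 0.0155.
Payoff takes n = ⌈−ln(1 − rB₀/P)/ln(1+r)⌉ = ⌈27.618⌉ = 28 payments; the last is $216.81.
Total paid = 27·$350.00 + $216.81 = $9,666.81.
Total interest = total paid − principal = $9,666.81 − $7,815.00 = $1,851.81.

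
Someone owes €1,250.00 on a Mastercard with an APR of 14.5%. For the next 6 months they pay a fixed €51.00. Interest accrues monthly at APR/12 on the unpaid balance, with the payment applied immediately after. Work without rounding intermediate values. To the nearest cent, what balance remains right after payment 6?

Monthly rate r = 14.5%/12 = 1.20833% = 0.0120833.
Each month: B ← B·(1+r) − €51.00.
Month 1: interest €15.10; balance after payment €1,214.10.
Month 2: interest €14.67; balance after payment €1,177.77.
Month 3: interest €14.23; balance after payment €1,141.01.
Month 4: interest €13.79; balance after payment €1,103.79.
Month 5: interest €13.34; balance after payment €1,066.13.
Month 6: interest €12.88; balance after payment €1,028.01.

€1,028.01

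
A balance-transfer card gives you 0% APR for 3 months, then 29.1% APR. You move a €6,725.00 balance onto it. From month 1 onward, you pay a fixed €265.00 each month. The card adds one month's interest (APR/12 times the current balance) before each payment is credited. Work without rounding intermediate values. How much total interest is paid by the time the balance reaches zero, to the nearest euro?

€2,723

Promo months 1–3 at r₀ = 0%/12 = 0; months 4+ at r₁ = 29.1%/12 = 0.02425.
After month 3 (no interest yet): B = €6,725.00 − 3·€265.00 = €5,930.00.
Then at r₁ with €265.00/mo: n₂ = −ln(1 − r₁·B/P)/ln(1+r₁) ≈ 32.65 → 33 more payments.
Total paid = 35·€265.00 + €172.90 = €9,447.90; interest = €9,447.90 − €6,725.00 = €2,722.90.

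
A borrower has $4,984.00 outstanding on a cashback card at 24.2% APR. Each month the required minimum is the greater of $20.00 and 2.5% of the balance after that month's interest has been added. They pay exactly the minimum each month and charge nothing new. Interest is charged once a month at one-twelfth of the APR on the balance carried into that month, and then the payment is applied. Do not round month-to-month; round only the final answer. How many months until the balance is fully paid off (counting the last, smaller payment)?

Monthly rate r = 24.2%/12 = 2.01667% = 0.0201667.
While 2.5% of the post-interest balance exceeds $20.00, each month B ← (B·(1+r))·(1 − 0.025), i.e. B shrinks by the factor (1+r)·0.975 = 0.99466.
This holds for months 1–346. Entering month 347 the balance is $782.32; 2.5% of the post-interest balance is now below $20.00, so the flat $20.00 minimum applies from here.
From month 347 a fixed $20.00 at rate r clears $782.32 in 78 more payments. Total: 346 + 78 = 424 months.

424 months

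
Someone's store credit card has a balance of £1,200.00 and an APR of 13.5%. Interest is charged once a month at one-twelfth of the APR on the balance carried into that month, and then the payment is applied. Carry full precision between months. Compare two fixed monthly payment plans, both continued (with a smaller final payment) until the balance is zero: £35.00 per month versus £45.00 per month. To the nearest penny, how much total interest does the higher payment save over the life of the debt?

Monthly rate r = 13.5%/12 = 1.125% = 0.01125.
At £35.00/mo: n = ⌈−ln(1 − rB₀/P)/ln(1+r)⌉ = 44 payments (last £19.59); total interest = total paid − £1,200.00 = £324.59.
At £45.00/mo: 32 payments (last £39.74); total interest £234.74.
Interest saved = £324.59 − £234.74 = £89.85.

£89.85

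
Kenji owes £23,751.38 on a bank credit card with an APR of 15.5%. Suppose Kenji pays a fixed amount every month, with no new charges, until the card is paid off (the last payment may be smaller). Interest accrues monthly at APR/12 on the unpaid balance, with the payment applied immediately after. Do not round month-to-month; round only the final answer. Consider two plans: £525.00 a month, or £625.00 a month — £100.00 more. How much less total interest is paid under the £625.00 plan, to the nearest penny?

£3,040.07

Monthly rate r = 15.5%/12 = 1.29167% = 0.0129167.
At £525.00/mo: n = ⌈−ln(1 − rB₀/P)/ln(1+r)⌉ = 69 payments (last £214.56); total interest = total paid − £23,751.38 = £12,163.18.
At £625.00/mo: 53 payments (last £374.49); total interest £9,123.11.
Interest saved = £12,163.18 − £9,123.11 = £3,040.07.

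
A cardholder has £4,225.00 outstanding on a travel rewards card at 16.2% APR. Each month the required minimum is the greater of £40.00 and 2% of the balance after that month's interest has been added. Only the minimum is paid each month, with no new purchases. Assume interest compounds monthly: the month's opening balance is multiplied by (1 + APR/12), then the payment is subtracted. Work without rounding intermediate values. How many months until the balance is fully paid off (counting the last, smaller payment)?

Monthly rate r = 16.2%/12 = 1.35% = 0.0135.
While 2% of the post-interest balance exceeds £40.00, each month B ← (B·(1+r))·(1 − 0.02), i.e. B shrinks by the factor (1+r)·0.98 = 0.99323.
This holds for months 1–113. Entering month 114 the balance is £1,960.91; 2% of the post-interest balance is now below £40.00, so the flat £40.00 minimum applies from here.
From month 114 a fixed £40.00 at rate r clears £1,960.91 in 81 more payments. Total: 113 + 81 = 194 months.

194 months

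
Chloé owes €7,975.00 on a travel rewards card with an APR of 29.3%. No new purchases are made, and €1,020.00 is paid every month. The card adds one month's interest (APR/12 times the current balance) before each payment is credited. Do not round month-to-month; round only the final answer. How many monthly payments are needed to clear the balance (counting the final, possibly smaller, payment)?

9 payments

Monthly rate r = 29.3%/12 = 2.44167% = 0.0244167.
Recurrence: B ← B·(1+r) − €1,020.00.
Month 1: interest €194.72; balance after payment €7,149.72.
Month 2: interest €174.57; balance after payment €6,304.30.
Closed form: n = −ln(1 − rB₀/P)/ln(1+r) = −ln(0.8091)/ln(1.02442) ≈ 8.781, so the balance reaches zero during payment 9.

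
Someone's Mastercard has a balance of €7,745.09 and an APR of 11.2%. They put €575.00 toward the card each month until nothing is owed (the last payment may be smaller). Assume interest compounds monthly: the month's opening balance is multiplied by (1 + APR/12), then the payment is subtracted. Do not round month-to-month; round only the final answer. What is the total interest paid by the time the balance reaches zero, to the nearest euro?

€571

Monthly rate r = 11.2%/12 = 0.933333% = 0.00933333.
Payoff takes n = ⌈−ln(1 − rB₀/P)/ln(1+r)⌉ = ⌈14.462⌉ = 15 payments; the last is €266.25.
Total paid = 14·€575.00 + €266.25 = €8,316.25.
Total interest = total paid − principal = €8,316.25 − €7,745.09 = €571.16.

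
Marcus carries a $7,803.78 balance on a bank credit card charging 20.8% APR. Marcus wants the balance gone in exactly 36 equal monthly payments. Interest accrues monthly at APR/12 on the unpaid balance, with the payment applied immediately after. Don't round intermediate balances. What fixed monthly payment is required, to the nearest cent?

Monthly rate r = 20.8%/12 = 1.73333% = 0.0173333.
Level-payment amortization: P = B₀·r / (1 − (1+r)^(−n)) = 7803.78·0.0173333 / (1 − 1.01733^(−36)).
Denominator 1 − (1+r)^(−36) = 0.461330835.
P = 135.266 / 0.461330835 ≈ 293.21.

$293.21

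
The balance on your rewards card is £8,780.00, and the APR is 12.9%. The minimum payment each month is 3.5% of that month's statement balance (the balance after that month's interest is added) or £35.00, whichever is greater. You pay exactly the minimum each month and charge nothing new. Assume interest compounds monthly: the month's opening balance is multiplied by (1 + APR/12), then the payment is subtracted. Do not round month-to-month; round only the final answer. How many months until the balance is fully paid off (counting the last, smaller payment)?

122 months

Monthly rate r = 12.9%/12 = 1.075% = 0.01075.
While 3.5% of the post-interest balance exceeds £35.00, each month B ← (B·(1+r))·(1 − 0.035), i.e. B shrinks by the factor (1+r)·0.965 = 0.97537.
This holds for months 1–88. Entering month 89 the balance is £978.47; 3.5% of the post-interest balance is now below £35.00, so the flat £35.00 minimum applies from here.
From month 89 a fixed £35.00 at rate r clears £978.47 in 34 more payments. Total: 88 + 34 = 122 months.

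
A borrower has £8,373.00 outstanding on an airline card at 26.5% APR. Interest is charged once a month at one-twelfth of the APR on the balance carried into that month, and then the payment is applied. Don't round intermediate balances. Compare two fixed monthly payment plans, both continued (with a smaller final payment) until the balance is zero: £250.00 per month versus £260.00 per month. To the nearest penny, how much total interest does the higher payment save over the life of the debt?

Monthly rate r = 26.5%/12 = 2.20833% = 0.0220833.
At £250.00/mo: n = ⌈−ln(1 − rB₀/P)/ln(1+r)⌉ = 62 payments (last £151.38); total interest = total paid − £8,373.00 = £7,028.38.
At £260.00/mo: 57 payments (last £222.95); total interest £6,409.95.
Interest saved = £7,028.38 − £6,409.95 = £618.43.

£618.43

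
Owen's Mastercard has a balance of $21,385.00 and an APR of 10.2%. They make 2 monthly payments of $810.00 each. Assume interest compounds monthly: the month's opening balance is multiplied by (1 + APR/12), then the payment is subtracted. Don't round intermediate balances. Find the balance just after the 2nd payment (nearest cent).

$20,123.21

Monthly rate r = 10.2%/12 = 0.85% = 0.0085.
Each month: B ← B·(1+r) − $810.00.
Month 1: interest $181.77; balance after payment $20,756.77.
Month 2: interest $176.43; balance after payment $20,123.21.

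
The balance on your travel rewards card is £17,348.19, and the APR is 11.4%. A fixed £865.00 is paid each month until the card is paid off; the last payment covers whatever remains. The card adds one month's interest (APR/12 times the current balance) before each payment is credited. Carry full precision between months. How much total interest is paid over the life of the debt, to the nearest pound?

£1,990

Monthly rate r = 11.4%/12 = 0.95% = 0.0095.
Payoff takes n = ⌈−ln(1 − rB₀/P)/ln(1+r)⌉ = ⌈22.355⌉ = 23 payments; the last is £308.43.
Total paid = 22·£865.00 + £308.43 = £19,338.43.
Total interest = total paid − principal = £19,338.43 − £17,348.19 = £1,990.24.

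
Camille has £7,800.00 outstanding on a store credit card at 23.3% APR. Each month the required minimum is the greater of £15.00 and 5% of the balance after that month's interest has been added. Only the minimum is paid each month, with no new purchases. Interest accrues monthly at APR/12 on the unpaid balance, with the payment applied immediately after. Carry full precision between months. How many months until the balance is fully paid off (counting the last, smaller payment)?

Monthly rate r = 23.3%/12 = 1.94167% = 0.0194167.
While 5% of the post-interest balance exceeds £15.00, each month B ← (B·(1+r))·(1 − 0.05), i.e. B shrinks by the factor (1+r)·0.95 = 0.96845.
This holds for months 1–103. Entering month 104 the balance is £286.98; 5% of the post-interest balance is now below £15.00, so the flat £15.00 minimum applies from here.
From month 104 a fixed £15.00 at rate r clears £286.98 in 25 more payments. Total: 103 + 25 = 128 months.

128 months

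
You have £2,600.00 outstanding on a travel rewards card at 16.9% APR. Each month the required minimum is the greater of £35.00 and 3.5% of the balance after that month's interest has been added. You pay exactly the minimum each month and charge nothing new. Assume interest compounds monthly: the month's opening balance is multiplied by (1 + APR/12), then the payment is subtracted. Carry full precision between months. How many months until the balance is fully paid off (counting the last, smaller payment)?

81 months

Monthly rate r = 16.9%/12 = 1.40833% = 0.0140833.
While 3.5% of the post-interest balance exceeds £35.00, each month B ← (B·(1+r))·(1 − 0.035), i.e. B shrinks by the factor (1+r)·0.965 = 0.97859.
This holds for months 1–45. Entering month 46 the balance is £981.79; 3.5% of the post-interest balance is now below £35.00, so the flat £35.00 minimum applies from here.
From month 46 a fixed £35.00 at rate r clears £981.79 in 36 more payments. Total: 45 + 36 = 81 months.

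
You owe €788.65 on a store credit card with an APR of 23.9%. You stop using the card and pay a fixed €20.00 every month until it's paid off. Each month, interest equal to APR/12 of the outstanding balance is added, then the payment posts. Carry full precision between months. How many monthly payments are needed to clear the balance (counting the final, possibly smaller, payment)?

79 payments

Monthly rate r = 23.9%/12 = 1.99167% = 0.0199167.
Recurrence: B ← B·(1+r) − €20.00.
Month 1: interest €15.71; balance after payment €784.36.
Month 2: interest €15.62; balance after payment €779.98.
Closed form: n = −ln(1 − rB₀/P)/ln(1+r) = −ln(0.21464)/ln(1.01992) ≈ 78.029, so the balance reaches zero during payment 79.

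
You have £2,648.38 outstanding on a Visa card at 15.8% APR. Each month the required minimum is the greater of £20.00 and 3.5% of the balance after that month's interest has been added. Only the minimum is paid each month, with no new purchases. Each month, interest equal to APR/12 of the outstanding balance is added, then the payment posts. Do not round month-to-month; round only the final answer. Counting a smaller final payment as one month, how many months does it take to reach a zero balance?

105 months

Monthly rate r = 15.8%/12 = 1.31667% = 0.0131667.
While 3.5% of the post-interest balance exceeds £20.00, each month B ← (B·(1+r))·(1 − 0.035), i.e. B shrinks by the factor (1+r)·0.965 = 0.97771.
This holds for months 1–69. Entering month 70 the balance is £558.92; 3.5% of the post-interest balance is now below £20.00, so the flat £20.00 minimum applies from here.
From month 70 a fixed £20.00 at rate r clears £558.92 in 36 more payments. Total: 69 + 36 = 105 months.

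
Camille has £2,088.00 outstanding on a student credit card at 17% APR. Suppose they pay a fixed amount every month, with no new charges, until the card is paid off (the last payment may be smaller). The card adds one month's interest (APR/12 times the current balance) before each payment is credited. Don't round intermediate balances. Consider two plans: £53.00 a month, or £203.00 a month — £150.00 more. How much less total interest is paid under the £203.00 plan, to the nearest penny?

£804.13

Monthly rate r = 17%/12 = 1.41667% = 0.0141667.
At £53.00/mo: n = ⌈−ln(1 − rB₀/P)/ln(1+r)⌉ = 59 payments (last £3.04); total interest = total paid − £2,088.00 = £989.04.
At £203.00/mo: 12 payments (last £39.91); total interest £184.91.
Interest saved = £989.04 − £184.91 = £804.13.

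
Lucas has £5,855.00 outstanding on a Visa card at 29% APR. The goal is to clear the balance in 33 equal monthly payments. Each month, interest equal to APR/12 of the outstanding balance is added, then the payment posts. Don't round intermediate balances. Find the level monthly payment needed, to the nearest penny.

Monthly rate r = 29%/12 = 2.41667% = 0.0241667.
Level-payment amortization: P = B₀·r / (1 − (1+r)^(−n)) = 5855.00·0.0241667 / (1 − 1.02417^(−33)).
Denominator 1 − (1+r)^(−33) = 0.545253899.
P = 141.496 / 0.545253899 ≈ 259.50.

£259.50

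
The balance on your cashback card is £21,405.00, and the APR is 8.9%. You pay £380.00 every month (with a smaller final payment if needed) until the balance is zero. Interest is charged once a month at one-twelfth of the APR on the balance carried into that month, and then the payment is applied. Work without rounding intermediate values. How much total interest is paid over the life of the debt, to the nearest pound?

Monthly rate r = 8.9%/12 = 0.741667% = 0.00741667.
Payoff takes n = ⌈−ln(1 − rB₀/P)/ln(1+r)⌉ = ⌈73.200⌉ = 74 payments; the last is £76.14.
Total paid = 73·£380.00 + £76.14 = £27,816.14.
Total interest = total paid − principal = £27,816.14 − £21,405.00 = £6,411.14.

£6,411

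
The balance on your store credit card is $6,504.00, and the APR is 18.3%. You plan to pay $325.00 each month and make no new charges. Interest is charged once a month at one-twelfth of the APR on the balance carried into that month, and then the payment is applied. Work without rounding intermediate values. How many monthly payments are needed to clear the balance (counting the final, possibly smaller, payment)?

Monthly rate r = 18.3%/12 = 1.525% = 0.01525.
Recurrence: B ← B·(1+r) − $325.00.
Month 1: interest $99.19; balance after payment $6,278.19.
Month 2: interest $95.74; balance after payment $6,048.93.
Closed form: n = −ln(1 − rB₀/P)/ln(1+r) = −ln(0.69481)/ln(1.01525) ≈ 24.058, so the balance reaches zero during payment 25.

25 months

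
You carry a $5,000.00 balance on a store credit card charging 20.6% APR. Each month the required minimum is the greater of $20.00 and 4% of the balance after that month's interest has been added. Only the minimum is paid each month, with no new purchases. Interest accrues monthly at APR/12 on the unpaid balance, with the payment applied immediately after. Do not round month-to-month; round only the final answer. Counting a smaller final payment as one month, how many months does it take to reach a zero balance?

130 months

Monthly rate r = 20.6%/12 = 1.71667% = 0.0171667.
While 4% of the post-interest balance exceeds $20.00, each month B ← (B·(1+r))·(1 − 0.04), i.e. B shrinks by the factor (1+r)·0.96 = 0.97648.
This holds for months 1–98. Entering month 99 the balance is $485.26; 4% of the post-interest balance is now below $20.00, so the flat $20.00 minimum applies from here.
From month 99 a fixed $20.00 at rate r clears $485.26 in 32 more payments. Total: 98 + 32 = 130 months.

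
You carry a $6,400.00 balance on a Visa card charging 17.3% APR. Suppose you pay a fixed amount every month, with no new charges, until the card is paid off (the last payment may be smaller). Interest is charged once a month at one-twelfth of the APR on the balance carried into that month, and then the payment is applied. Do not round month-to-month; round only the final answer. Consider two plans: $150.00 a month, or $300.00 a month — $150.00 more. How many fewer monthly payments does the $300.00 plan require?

41 fewer payments

Monthly rate r = 17.3%/12 = 1.44167% = 0.0144167.
At $150.00/mo: n = ⌈−ln(1 − rB₀/P)/ln(1+r)⌉ = 67 payments (last $106.00); total interest = total paid − $6,400.00 = $3,606.00.
At $300.00/mo: 26 payments (last $203.43); total interest $1,303.43.
Payments saved = 67 − 26 = 41.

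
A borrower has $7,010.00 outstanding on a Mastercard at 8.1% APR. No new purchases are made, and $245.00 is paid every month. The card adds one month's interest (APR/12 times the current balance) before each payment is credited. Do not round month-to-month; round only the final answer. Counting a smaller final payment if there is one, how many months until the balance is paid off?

Monthly rate r = 8.1%/12 = 0.675% = 0.00675.
Recurrence: B ← B·(1+r) − $245.00.
Month 1: interest $47.32; balance after payment $6,812.32.
Month 2: interest $45.98; balance after payment $6,613.30.
Closed form: n = −ln(1 − rB₀/P)/ln(1+r) = −ln(0.80687)/ln(1.00675) ≈ 31.899, so the balance reaches zero during payment 32.

32 months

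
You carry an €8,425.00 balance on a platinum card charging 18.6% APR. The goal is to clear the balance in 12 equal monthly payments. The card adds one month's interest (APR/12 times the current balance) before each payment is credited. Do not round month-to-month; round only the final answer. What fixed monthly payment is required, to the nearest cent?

€774.81

Monthly rate r = 18.6%/12 = 1.55% = 0.0155.
Level-payment amortization: P = B₀·r / (1 − (1+r)^(−n)) = 8425.00·0.0155 / (1 − 1.0155^(−12)).
Denominator 1 − (1+r)^(−12) = 0.168540945.
P = 130.588 / 0.168540945 ≈ 774.81.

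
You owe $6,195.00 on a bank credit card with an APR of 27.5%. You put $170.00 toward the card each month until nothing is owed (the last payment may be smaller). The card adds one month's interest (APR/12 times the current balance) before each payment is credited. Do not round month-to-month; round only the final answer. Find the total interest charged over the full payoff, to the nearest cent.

$7,329.22

Monthly rate r = 27.5%/12 = 2.29167% = 0.0229167.
Payoff takes n = ⌈−ln(1 − rB₀/P)/ln(1+r)⌉ = ⌈79.551⌉ = 80 payments; the last is $94.22.
Total paid = 79·$170.00 + $94.22 = $13,524.22.
Total interest = total paid − principal = $13,524.22 − $6,195.00 = $7,329.22.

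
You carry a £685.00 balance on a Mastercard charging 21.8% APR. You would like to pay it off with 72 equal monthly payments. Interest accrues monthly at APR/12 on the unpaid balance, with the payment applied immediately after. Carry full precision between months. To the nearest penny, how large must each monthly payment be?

Monthly rate r = 21.8%/12 = 1.81667% = 0.0181667.
Level-payment amortization: P = B₀·r / (1 − (1+r)^(−n)) = 685.00·0.0181667 / (1 − 1.01817^(−72)).
Denominator 1 − (1+r)^(−72) = 0.726447292.
P = 12.4442 / 0.726447292 ≈ 17.13.

£17.13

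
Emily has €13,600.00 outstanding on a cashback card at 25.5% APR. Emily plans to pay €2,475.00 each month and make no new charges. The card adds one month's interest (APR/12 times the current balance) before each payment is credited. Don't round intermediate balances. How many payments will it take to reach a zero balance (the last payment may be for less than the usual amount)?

6 payments

Monthly rate r = 25.5%/12 = 2.125% = 0.02125.
Recurrence: B ← B·(1+r) − €2,475.00.
Month 1: interest €289.00; balance after payment €11,414.00.
Month 2: interest €242.55; balance after payment €9,181.55.
Month 3: interest €195.11; balance after payment €6,901.66.
Month 4: interest €146.66; balance after payment €4,573.32.
Month 5: interest €97.18; balance after payment €2,195.50.
Month 6: interest €46.65; balance after payment €0.00.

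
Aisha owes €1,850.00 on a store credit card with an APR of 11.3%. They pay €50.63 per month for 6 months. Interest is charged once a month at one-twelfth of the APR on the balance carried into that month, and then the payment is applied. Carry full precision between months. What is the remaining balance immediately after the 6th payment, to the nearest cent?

Monthly rate r = 11.3%/12 = 0.941667% = 0.00941667.
Each month: B ← B·(1+r) − €50.63.
Month 1: interest €17.42; balance after payment €1,816.79.
Month 2: interest €17.11; balance after payment €1,783.27.
Month 3: interest €16.79; balance after payment €1,749.43.
Month 4: interest €16.47; balance after payment €1,715.28.
Month 5: interest €16.15; balance after payment €1,680.80.
Month 6: interest €15.83; balance after payment €1,645.99.

€1,645.99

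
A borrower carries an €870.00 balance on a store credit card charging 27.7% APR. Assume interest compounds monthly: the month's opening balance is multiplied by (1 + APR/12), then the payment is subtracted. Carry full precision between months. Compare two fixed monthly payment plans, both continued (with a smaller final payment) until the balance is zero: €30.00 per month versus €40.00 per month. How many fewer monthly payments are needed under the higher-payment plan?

Monthly rate r = 27.7%/12 = 2.30833% = 0.0230833.
At €30.00/mo: n = ⌈−ln(1 − rB₀/P)/ln(1+r)⌉ = 49 payments (last €15.19); total interest = total paid − €870.00 = €585.19.
At €40.00/mo: 31 payments (last €22.29); total interest €352.29.
Payments saved = 49 − 31 = 18.

18 fewer payments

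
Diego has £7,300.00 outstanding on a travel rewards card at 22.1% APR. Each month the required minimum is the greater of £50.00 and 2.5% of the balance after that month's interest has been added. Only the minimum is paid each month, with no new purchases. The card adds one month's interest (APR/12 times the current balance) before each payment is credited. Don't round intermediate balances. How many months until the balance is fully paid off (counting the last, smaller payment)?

Monthly rate r = 22.1%/12 = 1.84167% = 0.0184167.
While 2.5% of the post-interest balance exceeds £50.00, each month B ← (B·(1+r))·(1 − 0.025), i.e. B shrinks by the factor (1+r)·0.975 = 0.99296.
This holds for months 1–186. Entering month 187 the balance is £1,960.31; 2.5% of the post-interest balance is now below £50.00, so the flat £50.00 minimum applies from here.
From month 187 a fixed £50.00 at rate r clears £1,960.31 in 71 more payments. Total: 186 + 71 = 257 months.

257 months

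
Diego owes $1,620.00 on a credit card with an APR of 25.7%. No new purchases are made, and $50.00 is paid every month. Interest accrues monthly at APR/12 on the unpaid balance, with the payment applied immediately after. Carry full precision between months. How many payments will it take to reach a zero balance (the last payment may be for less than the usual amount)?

Monthly rate r = 25.7%/12 = 2.14167% = 0.0214167.
Recurrence: B ← B·(1+r) − $50.00.
Month 1: interest $34.70; balance after payment $1,604.69.
Month 2: interest $34.37; balance after payment $1,589.06.
Closed form: n = −ln(1 − rB₀/P)/ln(1+r) = −ln(0.3061)/ln(1.02142) ≈ 55.867, so the balance reaches zero during payment 56.

56 months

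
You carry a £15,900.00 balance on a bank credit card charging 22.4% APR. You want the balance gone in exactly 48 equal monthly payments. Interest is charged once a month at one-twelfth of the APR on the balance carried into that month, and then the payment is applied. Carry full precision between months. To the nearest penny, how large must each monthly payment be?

£504.41

Monthly rate r = 22.4%/12 = 1.86667% = 0.0186667.
Level-payment amortization: P = B₀·r / (1 − (1+r)^(−n)) = 15900.00·0.0186667 / (1 − 1.01867^(−48)).
Denominator 1 − (1+r)^(−48) = 0.588415102.
P = 296.8 / 0.588415102 ≈ 504.41.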